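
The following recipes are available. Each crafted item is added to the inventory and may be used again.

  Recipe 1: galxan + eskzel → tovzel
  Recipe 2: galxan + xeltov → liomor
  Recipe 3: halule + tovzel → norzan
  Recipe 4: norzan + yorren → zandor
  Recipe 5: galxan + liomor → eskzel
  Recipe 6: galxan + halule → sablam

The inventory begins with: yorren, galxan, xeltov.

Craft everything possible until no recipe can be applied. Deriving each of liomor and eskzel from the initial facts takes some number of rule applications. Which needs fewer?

liomor

liomor: Using Recipe 2, galxan and xeltov make liomor. [1 rule application]
eskzel: galxan + xeltov → liomor (Recipe 2). galxan + liomor → eskzel (Recipe 5). [2 rule applications]
liomor needs fewer.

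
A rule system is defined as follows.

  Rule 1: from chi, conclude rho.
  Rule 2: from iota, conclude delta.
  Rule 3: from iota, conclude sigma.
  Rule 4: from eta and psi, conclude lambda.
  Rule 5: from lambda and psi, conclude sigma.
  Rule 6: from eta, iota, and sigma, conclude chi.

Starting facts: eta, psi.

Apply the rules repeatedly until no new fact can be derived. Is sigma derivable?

Yes

eta and psi hold, so lambda follows (Rule 4).
From lambda and psi, Rule 5 gives sigma.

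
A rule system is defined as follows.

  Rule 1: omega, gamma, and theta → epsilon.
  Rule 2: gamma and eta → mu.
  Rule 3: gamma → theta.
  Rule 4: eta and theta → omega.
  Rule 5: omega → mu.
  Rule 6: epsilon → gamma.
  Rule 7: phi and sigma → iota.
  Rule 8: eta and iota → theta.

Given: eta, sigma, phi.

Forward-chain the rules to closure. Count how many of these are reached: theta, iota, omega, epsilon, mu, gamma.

4

phi and sigma hold, so iota follows (Rule 7).
From eta and iota, Rule 8 gives theta.
eta and theta hold, so omega follows (Rule 4).
From omega, Rule 5 gives mu.
theta: reached.
iota: reached.
omega: reached.
epsilon would need omega, gamma, and theta (Rule 1), but gamma is never established.
mu: reached.
gamma would need epsilon (Rule 6), but epsilon is never established.
Reached: theta, iota, omega, and mu — 4 of the 6.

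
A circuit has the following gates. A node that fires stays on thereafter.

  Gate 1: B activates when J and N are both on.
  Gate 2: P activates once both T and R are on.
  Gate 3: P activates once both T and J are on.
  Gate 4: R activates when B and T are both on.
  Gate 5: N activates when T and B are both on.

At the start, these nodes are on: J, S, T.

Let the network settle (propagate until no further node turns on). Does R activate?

R would need B and T (Gate 4), but B never turns on.

No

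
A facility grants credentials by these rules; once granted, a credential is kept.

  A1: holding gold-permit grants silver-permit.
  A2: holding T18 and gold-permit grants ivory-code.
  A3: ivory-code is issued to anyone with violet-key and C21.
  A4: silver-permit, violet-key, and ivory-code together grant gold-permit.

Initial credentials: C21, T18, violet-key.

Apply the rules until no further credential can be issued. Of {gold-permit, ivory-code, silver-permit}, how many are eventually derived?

Holding violet-key and C21 grants ivory-code (A3).
gold-permit would need silver-permit, violet-key, and ivory-code (A4), but silver-permit is never granted.
ivory-code: reached.
silver-permit would need gold-permit (A1), but gold-permit is never granted.
Reached: ivory-code — 1 of the 3.

1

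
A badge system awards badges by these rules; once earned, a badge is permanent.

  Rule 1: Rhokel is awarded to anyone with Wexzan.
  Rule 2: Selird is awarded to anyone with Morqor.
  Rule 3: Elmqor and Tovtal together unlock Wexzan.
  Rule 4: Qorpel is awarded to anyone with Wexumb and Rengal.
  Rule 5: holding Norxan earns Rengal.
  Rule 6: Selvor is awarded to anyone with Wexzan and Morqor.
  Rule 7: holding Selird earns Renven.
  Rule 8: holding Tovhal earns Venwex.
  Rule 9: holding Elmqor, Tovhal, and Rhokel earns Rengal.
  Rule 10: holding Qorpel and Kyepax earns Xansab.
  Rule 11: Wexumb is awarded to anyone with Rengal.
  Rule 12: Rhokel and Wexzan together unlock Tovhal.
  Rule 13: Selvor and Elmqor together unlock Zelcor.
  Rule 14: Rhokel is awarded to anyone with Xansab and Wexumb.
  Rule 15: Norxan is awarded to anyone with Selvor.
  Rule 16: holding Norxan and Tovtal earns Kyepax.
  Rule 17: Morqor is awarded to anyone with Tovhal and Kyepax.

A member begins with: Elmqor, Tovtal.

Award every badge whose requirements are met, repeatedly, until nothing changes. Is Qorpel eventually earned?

Yes

With Elmqor and Tovtal, Wexzan is earned (Rule 3).
With Wexzan, Rhokel is earned (Rule 1).
With Rhokel and Wexzan, Tovhal is earned (Rule 12).
With Elmqor, Tovhal, and Rhokel, Rengal is earned (Rule 9).
With Rengal, Wexumb is earned (Rule 11).
With Wexumb and Rengal, Qorpel is earned (Rule 4).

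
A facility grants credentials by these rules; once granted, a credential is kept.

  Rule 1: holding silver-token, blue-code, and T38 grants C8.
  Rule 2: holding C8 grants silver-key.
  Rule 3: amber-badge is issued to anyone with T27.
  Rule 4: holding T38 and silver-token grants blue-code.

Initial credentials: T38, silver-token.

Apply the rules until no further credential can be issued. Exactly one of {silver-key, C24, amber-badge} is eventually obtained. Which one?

Holding T38 and silver-token grants blue-code (Rule 4).
Holding silver-token, blue-code, and T38 grants C8 (Rule 1).
Holding C8 grants silver-key (Rule 2).
No rule produces C24, and it is not given. amber-badge would need T27 (Rule 3), but T27 is never granted.

silver-key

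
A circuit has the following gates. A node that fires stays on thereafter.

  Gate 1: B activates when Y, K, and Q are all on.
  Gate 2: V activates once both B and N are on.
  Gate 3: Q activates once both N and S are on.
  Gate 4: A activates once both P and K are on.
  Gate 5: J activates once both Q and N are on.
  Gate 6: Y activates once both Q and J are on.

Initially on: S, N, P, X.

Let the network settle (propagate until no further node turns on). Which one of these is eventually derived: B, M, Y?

Y

Gate 3: N and S on → Q on.
Gate 5: Q and N on → J on.
Q and J are on, so Y activates (Gate 6).
No rule produces M, and it is not given. B would need Y, K, and Q (Gate 1), but K never turns on.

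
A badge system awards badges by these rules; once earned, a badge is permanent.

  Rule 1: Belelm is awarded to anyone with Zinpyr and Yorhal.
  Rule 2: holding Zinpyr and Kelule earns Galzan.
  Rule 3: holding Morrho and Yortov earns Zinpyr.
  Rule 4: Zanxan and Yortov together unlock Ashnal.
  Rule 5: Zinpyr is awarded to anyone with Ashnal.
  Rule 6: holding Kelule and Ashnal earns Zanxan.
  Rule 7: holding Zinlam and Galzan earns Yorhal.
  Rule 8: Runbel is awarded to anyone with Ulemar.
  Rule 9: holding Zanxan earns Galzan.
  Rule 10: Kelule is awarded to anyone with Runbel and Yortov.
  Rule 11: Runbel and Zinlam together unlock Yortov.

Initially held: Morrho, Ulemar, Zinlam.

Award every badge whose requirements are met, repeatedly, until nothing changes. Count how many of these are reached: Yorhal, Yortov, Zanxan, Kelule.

3

With Ulemar, Runbel is earned (Rule 8).
With Runbel and Zinlam, Yortov is earned (Rule 11).
With Runbel and Yortov, Kelule is earned (Rule 10).
With Morrho and Yortov, Zinpyr is earned (Rule 3).
With Zinpyr and Kelule, Galzan is earned (Rule 2).
With Zinlam and Galzan, Yorhal is earned (Rule 7).
Yorhal: reached.
Yortov: reached.
Zanxan would need Kelule and Ashnal (Rule 6), but Ashnal is never earned.
Kelule: reached.
Reached: Yorhal, Yortov, and Kelule — 3 of the 4.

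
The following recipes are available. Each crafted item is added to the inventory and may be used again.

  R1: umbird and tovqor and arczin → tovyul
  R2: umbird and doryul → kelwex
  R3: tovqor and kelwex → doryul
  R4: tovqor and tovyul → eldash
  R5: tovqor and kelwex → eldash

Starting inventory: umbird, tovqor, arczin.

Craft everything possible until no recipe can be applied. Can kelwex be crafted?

kelwex would need umbird and doryul (R2), but doryul is never obtained.

No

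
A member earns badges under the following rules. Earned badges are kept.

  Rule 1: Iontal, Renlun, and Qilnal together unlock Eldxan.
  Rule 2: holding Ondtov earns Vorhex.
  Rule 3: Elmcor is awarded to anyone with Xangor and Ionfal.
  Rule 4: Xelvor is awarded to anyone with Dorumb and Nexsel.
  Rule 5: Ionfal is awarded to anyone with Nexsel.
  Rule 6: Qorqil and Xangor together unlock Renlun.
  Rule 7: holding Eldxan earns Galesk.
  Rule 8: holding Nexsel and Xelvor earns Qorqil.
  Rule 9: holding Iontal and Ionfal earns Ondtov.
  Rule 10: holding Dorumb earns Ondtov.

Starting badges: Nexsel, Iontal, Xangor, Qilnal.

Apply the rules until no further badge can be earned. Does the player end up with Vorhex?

With Nexsel, Ionfal is earned (Rule 5).
With Iontal and Ionfal, Ondtov is earned (Rule 9).
With Ondtov, Vorhex is earned (Rule 2).

Yes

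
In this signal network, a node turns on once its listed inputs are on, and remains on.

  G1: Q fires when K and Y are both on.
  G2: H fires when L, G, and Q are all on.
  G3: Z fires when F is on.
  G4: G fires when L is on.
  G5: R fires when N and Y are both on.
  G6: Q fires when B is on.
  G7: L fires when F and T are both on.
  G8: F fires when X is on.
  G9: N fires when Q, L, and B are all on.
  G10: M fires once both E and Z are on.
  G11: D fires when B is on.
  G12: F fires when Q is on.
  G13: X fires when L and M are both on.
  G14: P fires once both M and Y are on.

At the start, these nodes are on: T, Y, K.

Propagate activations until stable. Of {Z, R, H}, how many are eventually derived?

2

K and Y are on, so Q fires (G1).
G12: Q on → F on.
G3: F on → Z on.
F and T are on, so L fires (G7).
L is on, so G fires (G4).
G2: L, G, and Q on → H on.
Z: reached.
R would need N and Y (G5), but N never turns on.
H: reached.
Reached: Z and H — 2 of the 3.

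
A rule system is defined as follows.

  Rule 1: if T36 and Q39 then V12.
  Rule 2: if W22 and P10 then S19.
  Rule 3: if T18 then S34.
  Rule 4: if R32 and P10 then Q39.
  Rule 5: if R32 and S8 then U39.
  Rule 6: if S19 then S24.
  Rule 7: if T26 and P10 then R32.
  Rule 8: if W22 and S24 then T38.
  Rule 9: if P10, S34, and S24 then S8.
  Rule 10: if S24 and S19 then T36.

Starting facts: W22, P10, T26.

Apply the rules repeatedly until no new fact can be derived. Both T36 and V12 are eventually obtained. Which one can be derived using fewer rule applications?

T36: W22 and P10 hold, so S19 follows (Rule 2). S19 holds, so S24 follows (Rule 6). S24 and S19 hold, so T36 follows (Rule 10). [3 rule applications]
V12: T26 and P10 hold, so R32 follows (Rule 7). W22 and P10 hold, so S19 follows (Rule 2). From R32 and P10, Rule 4 gives Q39. S19 holds, so S24 follows (Rule 6). From S24 and S19, Rule 10 gives T36. From T36 and Q39, Rule 1 gives V12. [6 rule applications]
T36 needs fewer.

T36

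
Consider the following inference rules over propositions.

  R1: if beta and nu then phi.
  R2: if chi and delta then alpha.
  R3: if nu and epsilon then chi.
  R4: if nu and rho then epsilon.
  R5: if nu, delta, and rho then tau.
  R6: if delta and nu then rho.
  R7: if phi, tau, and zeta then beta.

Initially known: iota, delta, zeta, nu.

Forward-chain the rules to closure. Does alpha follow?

Yes

From delta and nu, R6 gives rho.
From nu and rho, R4 gives epsilon.
From nu and epsilon, R3 gives chi.
From chi and delta, R2 gives alpha.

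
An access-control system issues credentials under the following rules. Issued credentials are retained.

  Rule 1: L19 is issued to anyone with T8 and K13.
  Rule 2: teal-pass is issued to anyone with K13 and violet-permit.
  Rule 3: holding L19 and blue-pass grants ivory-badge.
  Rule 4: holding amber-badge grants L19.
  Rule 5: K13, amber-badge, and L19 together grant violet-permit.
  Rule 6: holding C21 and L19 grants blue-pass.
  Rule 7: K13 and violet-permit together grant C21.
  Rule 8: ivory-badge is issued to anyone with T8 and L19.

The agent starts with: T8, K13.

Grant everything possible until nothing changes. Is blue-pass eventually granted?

No

blue-pass would need C21 and L19 (Rule 6), but C21 is never granted.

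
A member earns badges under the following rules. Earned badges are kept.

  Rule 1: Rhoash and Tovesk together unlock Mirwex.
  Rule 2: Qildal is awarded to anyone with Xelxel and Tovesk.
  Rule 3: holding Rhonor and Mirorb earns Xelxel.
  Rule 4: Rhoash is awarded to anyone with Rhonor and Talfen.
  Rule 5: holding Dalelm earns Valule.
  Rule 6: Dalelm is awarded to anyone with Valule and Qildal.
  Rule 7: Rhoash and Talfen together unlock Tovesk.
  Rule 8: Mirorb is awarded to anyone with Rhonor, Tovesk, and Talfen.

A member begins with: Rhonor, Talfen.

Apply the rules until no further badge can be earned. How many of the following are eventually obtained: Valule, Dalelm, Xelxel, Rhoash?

With Rhonor and Talfen, Rhoash is earned (Rule 4).
With Rhoash and Talfen, Tovesk is earned (Rule 7).
With Rhonor, Tovesk, and Talfen, Mirorb is earned (Rule 8).
With Rhonor and Mirorb, Xelxel is earned (Rule 3).
Valule would need Dalelm (Rule 5), but Dalelm is never earned.
Dalelm would need Valule and Qildal (Rule 6), but Valule is never earned.
Xelxel: reached.
Rhoash: reached.
Reached: Xelxel and Rhoash — 2 of the 4.

2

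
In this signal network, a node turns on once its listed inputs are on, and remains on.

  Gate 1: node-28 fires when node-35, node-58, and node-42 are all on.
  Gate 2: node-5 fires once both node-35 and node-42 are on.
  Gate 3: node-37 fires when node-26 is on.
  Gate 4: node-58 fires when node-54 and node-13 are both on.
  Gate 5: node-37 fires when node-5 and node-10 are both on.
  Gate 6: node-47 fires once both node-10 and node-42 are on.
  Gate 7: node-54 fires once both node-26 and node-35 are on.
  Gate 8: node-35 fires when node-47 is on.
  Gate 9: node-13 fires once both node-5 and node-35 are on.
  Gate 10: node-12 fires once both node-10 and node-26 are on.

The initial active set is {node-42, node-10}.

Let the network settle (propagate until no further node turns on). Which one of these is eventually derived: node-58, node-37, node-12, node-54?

node-37

Gate 6: node-10 and node-42 on → node-47 on.
Gate 8: node-47 on → node-35 on.
node-35 and node-42 are on, so node-5 fires (Gate 2).
node-5 and node-10 are on, so node-37 fires (Gate 5).
node-12 would need node-10 and node-26 (Gate 10), but node-26 never turns on. node-54 would need node-26 and node-35 (Gate 7), but node-26 never turns on. node-58 would need node-54 and node-13 (Gate 4), but node-54 never turns on.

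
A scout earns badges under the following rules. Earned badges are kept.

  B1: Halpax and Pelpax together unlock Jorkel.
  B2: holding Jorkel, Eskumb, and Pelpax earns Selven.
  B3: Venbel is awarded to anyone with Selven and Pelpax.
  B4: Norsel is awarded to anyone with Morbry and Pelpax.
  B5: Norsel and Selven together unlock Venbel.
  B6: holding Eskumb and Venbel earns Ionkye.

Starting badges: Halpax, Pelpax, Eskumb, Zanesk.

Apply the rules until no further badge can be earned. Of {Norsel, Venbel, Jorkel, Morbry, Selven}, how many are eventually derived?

3

With Halpax and Pelpax, Jorkel is earned (B1).
With Jorkel, Eskumb, and Pelpax, Selven is earned (B2).
With Selven and Pelpax, Venbel is earned (B3).
Norsel would need Morbry and Pelpax (B4), but Morbry is never earned.
Venbel: reached.
Jorkel: reached.
No rule produces Morbry, and it is not given.
Selven: reached.
Reached: Venbel, Jorkel, and Selven — 3 of the 5.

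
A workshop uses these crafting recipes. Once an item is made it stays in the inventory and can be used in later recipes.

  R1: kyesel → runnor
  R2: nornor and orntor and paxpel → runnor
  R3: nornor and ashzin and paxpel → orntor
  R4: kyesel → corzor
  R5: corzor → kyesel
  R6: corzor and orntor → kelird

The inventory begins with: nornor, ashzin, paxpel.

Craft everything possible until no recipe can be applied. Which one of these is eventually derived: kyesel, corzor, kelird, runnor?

nornor and ashzin and paxpel → orntor (R3).
Using R2, nornor, orntor, and paxpel make runnor.
corzor would need kyesel (R4), but kyesel is never obtained. kyesel would need corzor (R5), but corzor is never obtained. kelird would need corzor and orntor (R6), but corzor is never obtained.

runnor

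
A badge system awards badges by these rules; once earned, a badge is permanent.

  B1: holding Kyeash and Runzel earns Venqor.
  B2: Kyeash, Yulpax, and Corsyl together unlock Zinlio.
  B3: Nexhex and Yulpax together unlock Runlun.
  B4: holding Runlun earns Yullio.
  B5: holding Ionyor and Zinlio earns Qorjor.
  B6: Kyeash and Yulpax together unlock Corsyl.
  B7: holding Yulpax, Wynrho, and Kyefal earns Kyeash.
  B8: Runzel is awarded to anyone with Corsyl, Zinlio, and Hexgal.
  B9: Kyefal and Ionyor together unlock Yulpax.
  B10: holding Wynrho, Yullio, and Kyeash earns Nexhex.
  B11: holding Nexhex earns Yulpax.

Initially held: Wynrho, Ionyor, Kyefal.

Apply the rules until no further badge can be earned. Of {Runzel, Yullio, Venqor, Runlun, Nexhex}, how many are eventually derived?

Runzel would need Corsyl, Zinlio, and Hexgal (B8), but Hexgal is never earned.
Yullio would need Runlun (B4), but Runlun is never earned.
Venqor would need Kyeash and Runzel (B1), but Runzel is never earned.
Runlun would need Nexhex and Yulpax (B3), but Nexhex is never earned.
Nexhex would need Wynrho, Yullio, and Kyeash (B10), but Yullio is never earned.
None of the 5 are reached.

0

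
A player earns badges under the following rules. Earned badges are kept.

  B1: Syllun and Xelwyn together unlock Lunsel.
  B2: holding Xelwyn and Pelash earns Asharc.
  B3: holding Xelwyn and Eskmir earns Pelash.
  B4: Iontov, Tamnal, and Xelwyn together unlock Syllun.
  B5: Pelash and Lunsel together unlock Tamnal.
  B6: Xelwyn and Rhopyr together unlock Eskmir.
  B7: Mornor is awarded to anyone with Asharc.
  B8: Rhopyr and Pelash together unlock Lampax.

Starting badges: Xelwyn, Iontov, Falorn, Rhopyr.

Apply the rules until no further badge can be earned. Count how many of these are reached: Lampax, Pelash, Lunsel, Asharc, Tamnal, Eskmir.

4

With Xelwyn and Rhopyr, Eskmir is earned (B6).
With Xelwyn and Eskmir, Pelash is earned (B3).
With Xelwyn and Pelash, Asharc is earned (B2).
With Rhopyr and Pelash, Lampax is earned (B8).
Lampax: reached.
Pelash: reached.
Lunsel would need Syllun and Xelwyn (B1), but Syllun is never earned.
Asharc: reached.
Tamnal would need Pelash and Lunsel (B5), but Lunsel is never earned.
Eskmir: reached.
Reached: Lampax, Pelash, Asharc, and Eskmir — 4 of the 6.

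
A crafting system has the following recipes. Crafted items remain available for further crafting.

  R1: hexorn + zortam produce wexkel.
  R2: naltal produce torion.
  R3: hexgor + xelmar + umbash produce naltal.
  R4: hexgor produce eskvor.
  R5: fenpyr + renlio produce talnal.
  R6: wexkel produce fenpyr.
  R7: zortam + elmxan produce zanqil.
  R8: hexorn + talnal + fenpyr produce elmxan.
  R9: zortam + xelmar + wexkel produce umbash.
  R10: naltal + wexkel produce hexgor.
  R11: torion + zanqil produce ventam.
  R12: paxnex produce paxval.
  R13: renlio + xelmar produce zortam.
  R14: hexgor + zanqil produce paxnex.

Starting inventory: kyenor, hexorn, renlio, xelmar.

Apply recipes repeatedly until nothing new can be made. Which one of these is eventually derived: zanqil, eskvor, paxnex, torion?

Using R13, renlio and xelmar make zortam.
hexorn + zortam → wexkel (R1).
wexkel → fenpyr (R6).
fenpyr + renlio → talnal (R5).
hexorn + talnal + fenpyr → elmxan (R8).
Using R7, zortam and elmxan make zanqil.
torion would need naltal (R2), but naltal is never obtained. eskvor would need hexgor (R4), but hexgor is never obtained. paxnex would need hexgor and zanqil (R14), but hexgor is never obtained.

zanqil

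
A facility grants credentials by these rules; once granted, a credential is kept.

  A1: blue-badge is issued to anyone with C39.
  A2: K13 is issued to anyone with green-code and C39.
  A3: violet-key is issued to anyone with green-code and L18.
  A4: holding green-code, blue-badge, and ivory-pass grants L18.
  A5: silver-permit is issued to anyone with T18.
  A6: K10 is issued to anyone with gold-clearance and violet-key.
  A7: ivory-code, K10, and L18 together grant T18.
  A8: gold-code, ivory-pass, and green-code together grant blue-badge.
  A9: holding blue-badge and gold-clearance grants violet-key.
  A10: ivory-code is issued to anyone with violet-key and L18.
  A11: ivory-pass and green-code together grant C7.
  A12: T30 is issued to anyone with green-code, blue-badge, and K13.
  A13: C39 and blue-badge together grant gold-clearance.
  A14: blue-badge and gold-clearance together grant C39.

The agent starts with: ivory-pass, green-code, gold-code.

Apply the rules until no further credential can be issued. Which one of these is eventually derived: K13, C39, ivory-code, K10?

ivory-code

Holding gold-code, ivory-pass, and green-code grants blue-badge (A8).
Holding green-code, blue-badge, and ivory-pass grants L18 (A4).
Holding green-code and L18 grants violet-key (A3).
Holding violet-key and L18 grants ivory-code (A10).
K13 would need green-code and C39 (A2), but C39 is never granted. C39 would need blue-badge and gold-clearance (A14), but gold-clearance is never granted. K10 would need gold-clearance and violet-key (A6), but gold-clearance is never granted.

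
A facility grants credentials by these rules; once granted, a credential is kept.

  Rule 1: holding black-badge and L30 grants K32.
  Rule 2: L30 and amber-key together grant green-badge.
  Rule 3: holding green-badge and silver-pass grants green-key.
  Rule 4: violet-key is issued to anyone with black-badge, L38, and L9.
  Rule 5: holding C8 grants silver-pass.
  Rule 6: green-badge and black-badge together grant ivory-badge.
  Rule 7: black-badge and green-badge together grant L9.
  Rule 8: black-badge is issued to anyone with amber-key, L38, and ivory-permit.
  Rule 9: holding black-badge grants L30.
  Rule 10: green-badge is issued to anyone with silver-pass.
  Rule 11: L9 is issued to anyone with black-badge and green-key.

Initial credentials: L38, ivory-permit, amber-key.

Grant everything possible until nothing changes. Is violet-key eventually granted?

Yes

Holding amber-key, L38, and ivory-permit grants black-badge (Rule 8).
Holding black-badge grants L30 (Rule 9).
Holding L30 and amber-key grants green-badge (Rule 2).
Holding black-badge and green-badge grants L9 (Rule 7).
Holding black-badge, L38, and L9 grants violet-key (Rule 4).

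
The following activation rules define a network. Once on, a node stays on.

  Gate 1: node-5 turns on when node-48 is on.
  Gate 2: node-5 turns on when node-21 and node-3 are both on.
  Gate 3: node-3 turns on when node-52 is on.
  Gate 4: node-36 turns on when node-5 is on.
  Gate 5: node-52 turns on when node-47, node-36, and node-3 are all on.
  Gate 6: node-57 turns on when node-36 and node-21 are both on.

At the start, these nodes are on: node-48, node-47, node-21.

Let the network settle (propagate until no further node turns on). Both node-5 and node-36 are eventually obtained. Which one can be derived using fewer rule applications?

node-5: node-48 is on, so node-5 turns on (Gate 1). [1 rule application]
node-36: Gate 1: node-48 on → node-5 on. Gate 4: node-5 on → node-36 on. [2 rule applications]
node-5 needs fewer.

node-5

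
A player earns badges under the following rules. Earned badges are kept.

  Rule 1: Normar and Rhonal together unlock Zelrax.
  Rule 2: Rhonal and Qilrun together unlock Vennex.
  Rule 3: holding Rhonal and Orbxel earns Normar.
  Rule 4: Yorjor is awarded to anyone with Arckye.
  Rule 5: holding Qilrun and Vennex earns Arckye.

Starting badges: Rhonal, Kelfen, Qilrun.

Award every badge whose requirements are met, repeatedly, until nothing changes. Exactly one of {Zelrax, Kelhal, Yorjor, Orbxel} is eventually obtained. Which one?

Yorjor

With Rhonal and Qilrun, Vennex is earned (Rule 2).
With Qilrun and Vennex, Arckye is earned (Rule 5).
With Arckye, Yorjor is earned (Rule 4).
No rule produces Orbxel, and it is not given. No rule produces Kelhal, and it is not given. Zelrax would need Normar and Rhonal (Rule 1), but Normar is never earned.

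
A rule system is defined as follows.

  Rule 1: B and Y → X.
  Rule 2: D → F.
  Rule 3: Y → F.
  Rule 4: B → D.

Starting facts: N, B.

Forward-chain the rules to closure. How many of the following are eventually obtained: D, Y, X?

1

From B, Rule 4 gives D.
D: reached.
No rule produces Y, and it is not given.
X would need B and Y (Rule 1), but Y is never established.
Reached: D — 1 of the 3.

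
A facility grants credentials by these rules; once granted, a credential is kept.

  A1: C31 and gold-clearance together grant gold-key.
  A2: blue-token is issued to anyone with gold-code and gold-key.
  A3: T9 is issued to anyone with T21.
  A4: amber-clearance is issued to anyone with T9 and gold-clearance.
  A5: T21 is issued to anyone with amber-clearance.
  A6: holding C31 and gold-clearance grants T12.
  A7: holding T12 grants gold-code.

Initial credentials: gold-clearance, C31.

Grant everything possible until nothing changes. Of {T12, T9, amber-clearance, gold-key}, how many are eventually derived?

Holding C31 and gold-clearance grants T12 (A6).
Holding C31 and gold-clearance grants gold-key (A1).
T12: reached.
T9 would need T21 (A3), but T21 is never granted.
amber-clearance would need T9 and gold-clearance (A4), but T9 is never granted.
gold-key: reached.
Reached: T12 and gold-key — 2 of the 4.

2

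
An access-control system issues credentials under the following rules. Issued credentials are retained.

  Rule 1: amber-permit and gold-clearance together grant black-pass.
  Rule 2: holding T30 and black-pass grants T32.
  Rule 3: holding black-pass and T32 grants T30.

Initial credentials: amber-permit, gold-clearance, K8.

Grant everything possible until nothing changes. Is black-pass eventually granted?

Yes

Holding amber-permit and gold-clearance grants black-pass (Rule 1).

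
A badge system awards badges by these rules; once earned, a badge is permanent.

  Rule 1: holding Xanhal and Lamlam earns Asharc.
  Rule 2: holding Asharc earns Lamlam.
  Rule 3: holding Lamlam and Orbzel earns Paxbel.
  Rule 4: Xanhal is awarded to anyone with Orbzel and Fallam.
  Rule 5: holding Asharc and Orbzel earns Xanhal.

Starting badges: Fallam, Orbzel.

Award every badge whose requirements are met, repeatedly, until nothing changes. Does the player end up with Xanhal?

With Orbzel and Fallam, Xanhal is earned (Rule 4).

Yes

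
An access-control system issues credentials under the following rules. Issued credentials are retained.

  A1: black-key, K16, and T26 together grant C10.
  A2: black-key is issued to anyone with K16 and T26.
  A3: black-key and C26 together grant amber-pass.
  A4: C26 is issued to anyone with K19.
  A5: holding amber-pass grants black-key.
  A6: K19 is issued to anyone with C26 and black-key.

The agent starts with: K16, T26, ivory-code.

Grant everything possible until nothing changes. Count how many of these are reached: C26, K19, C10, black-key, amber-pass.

2

Holding K16 and T26 grants black-key (A2).
Holding black-key, K16, and T26 grants C10 (A1).
C26 would need K19 (A4), but K19 is never granted.
K19 would need C26 and black-key (A6), but C26 is never granted.
C10: reached.
black-key: reached.
amber-pass would need black-key and C26 (A3), but C26 is never granted.
Reached: C10 and black-key — 2 of the 5.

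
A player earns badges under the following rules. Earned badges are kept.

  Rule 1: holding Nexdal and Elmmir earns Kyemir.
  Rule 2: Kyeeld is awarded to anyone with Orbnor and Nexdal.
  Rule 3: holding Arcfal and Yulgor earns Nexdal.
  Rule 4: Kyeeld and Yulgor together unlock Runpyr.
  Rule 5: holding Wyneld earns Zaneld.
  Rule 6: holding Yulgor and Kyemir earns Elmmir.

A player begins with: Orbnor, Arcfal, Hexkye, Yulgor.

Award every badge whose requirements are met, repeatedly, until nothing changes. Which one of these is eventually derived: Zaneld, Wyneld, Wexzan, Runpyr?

Runpyr

With Arcfal and Yulgor, Nexdal is earned (Rule 3).
With Orbnor and Nexdal, Kyeeld is earned (Rule 2).
With Kyeeld and Yulgor, Runpyr is earned (Rule 4).
No rule produces Wexzan, and it is not given. Zaneld would need Wyneld (Rule 5), but Wyneld is never earned. No rule produces Wyneld, and it is not given.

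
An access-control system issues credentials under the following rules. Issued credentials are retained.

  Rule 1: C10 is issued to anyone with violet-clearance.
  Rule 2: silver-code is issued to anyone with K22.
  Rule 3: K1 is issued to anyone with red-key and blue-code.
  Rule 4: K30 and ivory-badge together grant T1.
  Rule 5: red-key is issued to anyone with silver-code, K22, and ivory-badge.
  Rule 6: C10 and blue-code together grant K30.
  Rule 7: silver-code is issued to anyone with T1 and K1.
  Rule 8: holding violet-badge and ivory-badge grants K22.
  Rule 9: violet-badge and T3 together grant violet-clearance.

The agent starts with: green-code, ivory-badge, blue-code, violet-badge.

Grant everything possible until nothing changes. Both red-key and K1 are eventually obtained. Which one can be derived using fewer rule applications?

red-key

red-key: Holding violet-badge and ivory-badge grants K22 (Rule 8). Holding K22 grants silver-code (Rule 2). Holding silver-code, K22, and ivory-badge grants red-key (Rule 5). [3 rule applications]
K1: Holding violet-badge and ivory-badge grants K22 (Rule 8). Holding K22 grants silver-code (Rule 2). Holding silver-code, K22, and ivory-badge grants red-key (Rule 5). Holding red-key and blue-code grants K1 (Rule 3). [4 rule applications]
red-key needs fewer.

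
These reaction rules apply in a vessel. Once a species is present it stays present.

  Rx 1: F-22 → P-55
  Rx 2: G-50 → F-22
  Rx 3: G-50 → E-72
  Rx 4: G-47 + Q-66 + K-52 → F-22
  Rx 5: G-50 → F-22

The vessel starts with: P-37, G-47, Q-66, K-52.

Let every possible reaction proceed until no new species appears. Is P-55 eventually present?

Yes

G-47, Q-66, and K-52 present → F-22 forms (Rx 4).
F-22 present → P-55 forms (Rx 1).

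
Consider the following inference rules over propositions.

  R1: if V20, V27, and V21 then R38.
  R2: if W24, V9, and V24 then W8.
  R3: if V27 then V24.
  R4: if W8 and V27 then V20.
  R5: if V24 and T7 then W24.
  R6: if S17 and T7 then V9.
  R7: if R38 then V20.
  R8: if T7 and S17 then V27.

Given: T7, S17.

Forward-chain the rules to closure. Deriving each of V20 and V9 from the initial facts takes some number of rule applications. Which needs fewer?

V9

V9: S17 and T7 hold, so V9 follows (R6). [1 rule application]
V20: From T7 and S17, R8 gives V27. S17 and T7 hold, so V9 follows (R6). From V27, R3 gives V24. V24 and T7 hold, so W24 follows (R5). From W24, V9, and V24, R2 gives W8. W8 and V27 hold, so V20 follows (R4). [6 rule applications]
V9 needs fewer.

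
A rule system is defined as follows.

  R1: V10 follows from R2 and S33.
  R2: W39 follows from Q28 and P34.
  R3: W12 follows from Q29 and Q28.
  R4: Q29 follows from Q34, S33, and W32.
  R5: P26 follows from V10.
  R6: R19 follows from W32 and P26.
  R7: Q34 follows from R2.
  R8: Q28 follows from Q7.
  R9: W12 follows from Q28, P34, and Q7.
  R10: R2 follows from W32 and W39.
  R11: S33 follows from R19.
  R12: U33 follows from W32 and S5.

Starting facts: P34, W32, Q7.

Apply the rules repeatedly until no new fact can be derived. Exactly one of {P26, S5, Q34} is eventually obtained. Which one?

Q34

From Q7, R8 gives Q28.
Q28 and P34 hold, so W39 follows (R2).
From W32 and W39, R10 gives R2.
R2 holds, so Q34 follows (R7).
P26 would need V10 (R5), but V10 is never established. No rule produces S5, and it is not given.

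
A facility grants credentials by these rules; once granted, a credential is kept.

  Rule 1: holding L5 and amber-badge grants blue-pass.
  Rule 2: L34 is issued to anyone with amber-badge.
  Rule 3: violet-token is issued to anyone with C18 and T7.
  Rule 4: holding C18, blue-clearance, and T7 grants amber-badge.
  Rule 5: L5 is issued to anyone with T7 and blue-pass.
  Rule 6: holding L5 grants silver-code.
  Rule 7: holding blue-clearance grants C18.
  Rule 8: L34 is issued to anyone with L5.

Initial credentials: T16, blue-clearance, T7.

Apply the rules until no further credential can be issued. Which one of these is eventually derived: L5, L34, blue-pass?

Holding blue-clearance grants C18 (Rule 7).
Holding C18, blue-clearance, and T7 grants amber-badge (Rule 4).
Holding amber-badge grants L34 (Rule 2).
blue-pass would need L5 and amber-badge (Rule 1), but L5 is never granted. L5 would need T7 and blue-pass (Rule 5), but blue-pass is never granted.

L34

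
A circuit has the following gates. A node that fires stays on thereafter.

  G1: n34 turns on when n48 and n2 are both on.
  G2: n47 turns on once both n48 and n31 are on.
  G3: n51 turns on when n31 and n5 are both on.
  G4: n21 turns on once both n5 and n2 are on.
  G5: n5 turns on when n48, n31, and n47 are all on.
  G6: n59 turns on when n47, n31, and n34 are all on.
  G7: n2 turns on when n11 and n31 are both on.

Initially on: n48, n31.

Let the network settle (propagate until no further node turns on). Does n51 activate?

Yes

G2: n48 and n31 on → n47 on.
n48, n31, and n47 are on, so n5 turns on (G5).
n31 and n5 are on, so n51 turns on (G3).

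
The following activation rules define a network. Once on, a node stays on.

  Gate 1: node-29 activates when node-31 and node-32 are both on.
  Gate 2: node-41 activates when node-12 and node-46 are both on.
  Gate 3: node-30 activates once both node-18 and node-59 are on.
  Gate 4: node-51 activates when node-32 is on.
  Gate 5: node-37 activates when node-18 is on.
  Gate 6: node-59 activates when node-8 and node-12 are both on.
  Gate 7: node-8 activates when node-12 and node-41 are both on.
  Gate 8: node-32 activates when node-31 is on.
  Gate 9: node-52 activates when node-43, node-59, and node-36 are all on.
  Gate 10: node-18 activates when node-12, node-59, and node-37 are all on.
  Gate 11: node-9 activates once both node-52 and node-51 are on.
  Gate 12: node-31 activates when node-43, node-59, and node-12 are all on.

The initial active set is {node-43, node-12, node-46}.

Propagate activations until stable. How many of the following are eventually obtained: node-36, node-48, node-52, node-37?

No rule produces node-36, and it is not given.
No rule produces node-48, and it is not given.
node-52 would need node-43, node-59, and node-36 (Gate 9), but node-36 never turns on.
node-37 would need node-18 (Gate 5), but node-18 never turns on.
None of the 4 are reached.

0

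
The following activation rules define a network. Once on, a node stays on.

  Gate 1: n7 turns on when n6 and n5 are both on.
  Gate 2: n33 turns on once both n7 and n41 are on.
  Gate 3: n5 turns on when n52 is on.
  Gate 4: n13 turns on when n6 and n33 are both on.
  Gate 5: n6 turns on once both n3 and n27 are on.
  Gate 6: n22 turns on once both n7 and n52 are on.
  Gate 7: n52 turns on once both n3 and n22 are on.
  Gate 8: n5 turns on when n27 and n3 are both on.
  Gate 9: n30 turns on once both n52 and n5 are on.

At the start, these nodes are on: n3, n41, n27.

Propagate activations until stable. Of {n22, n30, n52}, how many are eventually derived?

n22 would need n7 and n52 (Gate 6), but n52 never turns on.
n30 would need n52 and n5 (Gate 9), but n52 never turns on.
n52 would need n3 and n22 (Gate 7), but n22 never turns on.
None of the 3 are reached.

0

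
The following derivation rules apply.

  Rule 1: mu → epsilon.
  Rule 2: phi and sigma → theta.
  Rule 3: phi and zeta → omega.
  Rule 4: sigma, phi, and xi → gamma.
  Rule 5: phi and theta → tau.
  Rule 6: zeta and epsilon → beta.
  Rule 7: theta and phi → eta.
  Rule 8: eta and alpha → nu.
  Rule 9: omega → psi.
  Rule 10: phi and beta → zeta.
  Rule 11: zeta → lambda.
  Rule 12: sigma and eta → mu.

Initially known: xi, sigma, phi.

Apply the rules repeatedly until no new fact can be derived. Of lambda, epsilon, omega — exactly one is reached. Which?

From phi and sigma, Rule 2 gives theta.
From theta and phi, Rule 7 gives eta.
From sigma and eta, Rule 12 gives mu.
mu holds, so epsilon follows (Rule 1).
lambda would need zeta (Rule 11), but zeta is never established. omega would need phi and zeta (Rule 3), but zeta is never established.

epsilon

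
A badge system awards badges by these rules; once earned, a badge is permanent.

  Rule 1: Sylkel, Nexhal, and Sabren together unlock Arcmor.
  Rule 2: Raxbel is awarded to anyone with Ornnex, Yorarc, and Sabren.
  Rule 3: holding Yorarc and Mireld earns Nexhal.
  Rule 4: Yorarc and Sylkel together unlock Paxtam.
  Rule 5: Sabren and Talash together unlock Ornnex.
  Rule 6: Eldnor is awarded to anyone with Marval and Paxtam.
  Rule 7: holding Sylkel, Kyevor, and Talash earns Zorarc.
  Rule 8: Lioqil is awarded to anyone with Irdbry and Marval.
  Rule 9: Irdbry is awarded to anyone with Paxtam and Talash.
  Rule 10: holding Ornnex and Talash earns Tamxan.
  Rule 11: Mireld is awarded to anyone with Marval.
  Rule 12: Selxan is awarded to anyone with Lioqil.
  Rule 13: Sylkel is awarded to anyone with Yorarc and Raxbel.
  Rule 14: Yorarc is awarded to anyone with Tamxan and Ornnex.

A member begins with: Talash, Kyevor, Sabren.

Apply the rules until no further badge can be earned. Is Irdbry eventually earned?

Yes

With Sabren and Talash, Ornnex is earned (Rule 5).
With Ornnex and Talash, Tamxan is earned (Rule 10).
With Tamxan and Ornnex, Yorarc is earned (Rule 14).
With Ornnex, Yorarc, and Sabren, Raxbel is earned (Rule 2).
With Yorarc and Raxbel, Sylkel is earned (Rule 13).
With Yorarc and Sylkel, Paxtam is earned (Rule 4).
With Paxtam and Talash, Irdbry is earned (Rule 9).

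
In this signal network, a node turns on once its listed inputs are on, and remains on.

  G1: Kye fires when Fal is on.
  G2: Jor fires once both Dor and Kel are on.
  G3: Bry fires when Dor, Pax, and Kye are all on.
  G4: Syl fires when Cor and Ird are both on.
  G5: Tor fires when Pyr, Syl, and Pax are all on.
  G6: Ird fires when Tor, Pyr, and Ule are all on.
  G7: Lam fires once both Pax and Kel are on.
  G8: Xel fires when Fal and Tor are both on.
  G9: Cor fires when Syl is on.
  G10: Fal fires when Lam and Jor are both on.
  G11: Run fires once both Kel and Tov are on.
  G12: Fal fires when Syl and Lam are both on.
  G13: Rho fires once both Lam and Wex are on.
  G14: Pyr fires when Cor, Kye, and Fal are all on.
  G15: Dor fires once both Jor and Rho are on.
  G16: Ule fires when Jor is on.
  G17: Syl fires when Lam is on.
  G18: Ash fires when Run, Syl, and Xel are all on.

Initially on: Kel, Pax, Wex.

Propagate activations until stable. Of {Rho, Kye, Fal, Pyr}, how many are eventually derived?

G7: Pax and Kel on → Lam on.
Lam and Wex are on, so Rho fires (G13).
G17: Lam on → Syl on.
G12: Syl and Lam on → Fal on.
G9: Syl on → Cor on.
Fal is on, so Kye fires (G1).
Cor, Kye, and Fal are on, so Pyr fires (G14).
Rho: reached.
Kye: reached.
Fal: reached.
Pyr: reached.
All 4 are reached.

4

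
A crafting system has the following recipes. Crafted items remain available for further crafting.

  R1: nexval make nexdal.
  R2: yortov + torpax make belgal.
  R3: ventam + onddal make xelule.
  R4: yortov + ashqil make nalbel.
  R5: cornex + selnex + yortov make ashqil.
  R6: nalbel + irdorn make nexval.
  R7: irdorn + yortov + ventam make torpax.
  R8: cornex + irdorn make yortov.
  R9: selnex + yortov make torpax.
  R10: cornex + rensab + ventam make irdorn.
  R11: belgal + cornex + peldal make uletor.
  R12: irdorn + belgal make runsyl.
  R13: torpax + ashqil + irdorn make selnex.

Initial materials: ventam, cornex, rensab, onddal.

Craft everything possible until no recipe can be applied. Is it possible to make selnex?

No

selnex would need torpax, ashqil, and irdorn (R13), but ashqil is never obtained.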